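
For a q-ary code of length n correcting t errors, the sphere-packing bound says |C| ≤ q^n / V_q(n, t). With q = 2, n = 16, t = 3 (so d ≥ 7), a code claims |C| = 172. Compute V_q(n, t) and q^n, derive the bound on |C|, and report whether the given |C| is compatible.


V_q(n, t) = 697, q^n = 65536, Hamming bound = 94, |C| = 172 > bound (violated).

Step 1: Compute V_q(n, t) = Σ_{j=0}^3 C(n, j) (q−1)^j.
  j = 0: C(16,0)·(1)^0 = 1·1 = 1.
  j = 1: C(16,1)·(1)^1 = 16·1 = 16.
  j = 2: C(16,2)·(1)^2 = 120·1 = 120.
  j = 3: C(16,3)·(1)^3 = 560·1 = 560.
  V_q(n, t) = 1 + 16 + 120 + 560 = 697.
Step 2: q^n = 2^16 = 65536.
Step 3: Hamming bound ⌊q^n / V_q(n,t)⌋ = ⌊65536/697⌋ = 94.
Step 4: Compare |C| = 172 to 94: violated.
The claimed |C| lies above the Hamming bound, so no 2-ary code of length 16 with d ≥ 7 can have 172 codewords.


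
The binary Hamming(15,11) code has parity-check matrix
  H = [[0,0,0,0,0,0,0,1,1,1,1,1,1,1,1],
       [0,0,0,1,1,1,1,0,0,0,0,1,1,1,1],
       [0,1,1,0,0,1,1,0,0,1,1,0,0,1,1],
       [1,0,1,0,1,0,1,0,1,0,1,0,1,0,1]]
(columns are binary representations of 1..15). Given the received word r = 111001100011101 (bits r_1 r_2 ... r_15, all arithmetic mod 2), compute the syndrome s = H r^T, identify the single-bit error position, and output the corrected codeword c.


s = (0, 1, 0, 0)^T, error position = 4, corrected codeword c = 111101100011101

Compute s = H r^T mod 2 one row at a time:
  s_1 = 0 + 0 + 0 + 1 + 1 + 1 + 0 + 1 = 4 ≡ 0 (mod 2).
  s_2 = 0 + 0 + 1 + 1 + 1 + 1 + 0 + 1 = 5 ≡ 1 (mod 2).
  s_3 = 1 + 1 + 1 + 1 + 0 + 1 + 0 + 1 = 6 ≡ 0 (mod 2).
  s_4 = 1 + 1 + 0 + 1 + 0 + 1 + 1 + 1 = 6 ≡ 0 (mod 2).
s = (0, 1, 0, 0)^T — this equals column 4 of H (binary 0100), so error is at position 4.
Correct: flip bit 4 of r = 111001100011101 to get c = 111101100011101.


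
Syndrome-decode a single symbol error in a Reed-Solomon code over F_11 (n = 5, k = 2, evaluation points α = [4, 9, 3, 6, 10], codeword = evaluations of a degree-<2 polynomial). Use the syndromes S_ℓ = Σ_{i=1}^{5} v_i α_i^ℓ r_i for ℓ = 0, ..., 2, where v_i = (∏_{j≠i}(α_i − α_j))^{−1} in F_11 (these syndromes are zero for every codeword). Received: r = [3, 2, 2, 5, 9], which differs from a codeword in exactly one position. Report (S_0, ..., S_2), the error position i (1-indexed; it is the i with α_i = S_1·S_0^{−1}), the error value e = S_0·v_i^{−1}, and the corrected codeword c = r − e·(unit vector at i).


S = (3, 5, 1), error at position 2, error magnitude e = 5, c = [3, 8, 2, 5, 9].

Step 1: column multipliers v_i = (∏_{j≠i}(α_i − α_j))^{−1} mod 11.
  i = 1 (α = 4): (4−9)(4−3)(4−6)(4−10) = (−5)·1·(−2)·(−6) = −60 ≡ 6, so v_1 = 6^{−1} = 2 (mod 11).
  i = 2 (α = 9): (9−4)(9−3)(9−6)(9−10) = 5·6·3·(−1) = −90 ≡ 9, so v_2 = 9^{−1} = 5 (mod 11).
  i = 3 (α = 3): (3−4)(3−9)(3−6)(3−10) = (−1)·(−6)·(−3)·(−7) = 126 ≡ 5, so v_3 = 5^{−1} = 9 (mod 11).
  i = 4 (α = 6): (6−4)(6−9)(6−3)(6−10) = 2·(−3)·3·(−4) = 72 ≡ 6, so v_4 = 6^{−1} = 2 (mod 11).
  i = 5 (α = 10): (10−4)(10−9)(10−3)(10−6) = 6·1·7·4 = 168 ≡ 3, so v_5 = 3^{−1} = 4 (mod 11).
  v = [2, 5, 9, 2, 4].
Step 2: syndromes of r = [3, 2, 2, 5, 9] (all sums mod 11).
  S_0 = Σ v_i r_i = 2·3 + 5·2 + 9·2 + 2·5 + 4·9 = 80 ≡ 3.
  S_1 = Σ v_i α_i r_i = 2·4·3 + 5·9·2 + 9·3·2 + 2·6·5 + 4·10·9 = 588 ≡ 5.
  α_i^2 mod 11 = [5, 4, 9, 3, 1].
  S_2 = Σ v_i α_i^2 r_i = 2·5·3 + 5·4·2 + 9·9·2 + 2·3·5 + 4·1·9 = 298 ≡ 1.
  S = (3, 5, 1) ≠ 0, so r is not a codeword (an error is present).
Step 3: locate the error. For a single error e at position i, S_ℓ = v_i·e·α_i^ℓ, so α_err = S_1/S_0.
  S_0^{−1} = 3^{−1} = 4 (mod 11), so α_err = 5·4 = 20 ≡ 9 = α_2. Error position i = 2.
  Consistency check: S_2/S_1 = 1·9 = 9 ≡ 9 = α_err ✓ (single-error assumption holds).
Step 4: error magnitude e = S_0/v_2 = S_0·∏_{j≠2}(α_2 − α_j) = 3·9 = 27 ≡ 5 (mod 11).
Step 5: correct position 2: c_2 = r_2 − e = 2 − 5 ≡ 8 (mod 11). Hence c = [3, 8, 2, 5, 9].
  Check: interpolating c through the α_i gives m(x) = 10 + 1·x (degree < 2) with m(α_i) = c_i for every i, so c is indeed a codeword.


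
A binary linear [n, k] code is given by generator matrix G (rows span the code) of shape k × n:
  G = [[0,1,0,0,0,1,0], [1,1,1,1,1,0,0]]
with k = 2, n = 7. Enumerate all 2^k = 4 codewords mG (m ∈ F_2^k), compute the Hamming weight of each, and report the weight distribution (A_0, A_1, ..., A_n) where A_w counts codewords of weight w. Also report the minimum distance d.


Weight distribution: A_0 = 1, A_2 = 1, A_5 = 2. Minimum distance d = 2.

Enumerate all 2^2 = 4 messages m ∈ F_2^2.
For each, compute codeword c = mG in F_2^7, then tally its weight.
  m = 00 → c = 0000000, weight = 0.
  m = 10 → c = 0100010, weight = 2.
  m = 01 → c = 1111100, weight = 5.
  m = 11 → c = 1011110, weight = 5.
Tally weights:
  weight 0: 1 codewords.
  weight 2: 1 codewords.
  weight 5: 2 codewords.
Minimum distance d = smallest w > 0 with A_w > 0 = 2.
Sanity: Σ A_w = 4 = 2^2 = 4 ✓.


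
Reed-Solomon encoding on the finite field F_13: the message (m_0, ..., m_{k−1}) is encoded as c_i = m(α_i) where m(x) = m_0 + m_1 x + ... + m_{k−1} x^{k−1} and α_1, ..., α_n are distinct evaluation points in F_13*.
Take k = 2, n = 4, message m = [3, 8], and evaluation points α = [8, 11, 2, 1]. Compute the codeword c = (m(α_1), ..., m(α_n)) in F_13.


c = [2, 0, 6, 11]

Message polynomial: m(x) = 3 + 8·x (mod 13).
For each evaluation point α_i, compute m(α_i) mod 13:
  α_1 = 8: Horner steps 8 → 2, so m(8) = 2.
  α_2 = 11: Horner steps 8 → 0, so m(11) = 0.
  α_3 = 2: Horner steps 8 → 6, so m(2) = 6.
  α_4 = 1: Horner steps 8 → 11, so m(1) = 11.
Codeword c = [2, 0, 6, 11] ∈ F_13^4.


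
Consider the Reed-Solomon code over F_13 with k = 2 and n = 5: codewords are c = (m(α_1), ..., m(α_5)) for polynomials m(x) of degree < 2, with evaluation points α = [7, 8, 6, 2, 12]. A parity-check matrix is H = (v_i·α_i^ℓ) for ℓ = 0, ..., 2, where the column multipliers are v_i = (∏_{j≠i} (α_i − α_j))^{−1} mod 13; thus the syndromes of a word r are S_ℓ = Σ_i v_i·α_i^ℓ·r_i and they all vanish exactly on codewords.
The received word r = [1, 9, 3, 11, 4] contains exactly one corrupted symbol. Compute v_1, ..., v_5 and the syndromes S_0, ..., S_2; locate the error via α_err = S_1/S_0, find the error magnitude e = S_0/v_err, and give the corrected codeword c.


S = (9, 7, 4), error at position 2, error magnitude e = 10, c = [1, 12, 3, 11, 4].

Step 1: column multipliers v_i = (∏_{j≠i}(α_i − α_j))^{−1} mod 13.
  i = 1 (α = 7): (7−8)(7−6)(7−2)(7−12) = (−1)·1·5·(−5) = 25 ≡ 12, so v_1 = 12^{−1} = 12 (mod 13).
  i = 2 (α = 8): (8−7)(8−6)(8−2)(8−12) = 1·2·6·(−4) = −48 ≡ 4, so v_2 = 4^{−1} = 10 (mod 13).
  i = 3 (α = 6): (6−7)(6−8)(6−2)(6−12) = (−1)·(−2)·4·(−6) = −48 ≡ 4, so v_3 = 4^{−1} = 10 (mod 13).
  i = 4 (α = 2): (2−7)(2−8)(2−6)(2−12) = (−5)·(−6)·(−4)·(−10) = 1200 ≡ 4, so v_4 = 4^{−1} = 10 (mod 13).
  i = 5 (α = 12): (12−7)(12−8)(12−6)(12−2) = 5·4·6·10 = 1200 ≡ 4, so v_5 = 4^{−1} = 10 (mod 13).
  v = [12, 10, 10, 10, 10].
Step 2: syndromes of r = [1, 9, 3, 11, 4] (all sums mod 13).
  S_0 = Σ v_i r_i = 12·1 + 10·9 + 10·3 + 10·11 + 10·4 = 282 ≡ 9.
  S_1 = Σ v_i α_i r_i = 12·7·1 + 10·8·9 + 10·6·3 + 10·2·11 + 10·12·4 = 1684 ≡ 7.
  α_i^2 mod 13 = [10, 12, 10, 4, 1].
  S_2 = Σ v_i α_i^2 r_i = 12·10·1 + 10·12·9 + 10·10·3 + 10·4·11 + 10·1·4 = 1980 ≡ 4.
  S = (9, 7, 4) ≠ 0, so r is not a codeword (an error is present).
Step 3: locate the error. For a single error e at position i, S_ℓ = v_i·e·α_i^ℓ, so α_err = S_1/S_0.
  S_0^{−1} = 9^{−1} = 3 (mod 13), so α_err = 7·3 = 21 ≡ 8 = α_2. Error position i = 2.
  Consistency check: S_2/S_1 = 4·2 = 8 ≡ 8 = α_err ✓ (single-error assumption holds).
Step 4: error magnitude e = S_0/v_2 = S_0·∏_{j≠2}(α_2 − α_j) = 9·4 = 36 ≡ 10 (mod 13).
Step 5: correct position 2: c_2 = r_2 − e = 9 − 10 ≡ 12 (mod 13). Hence c = [1, 12, 3, 11, 4].
  Check: interpolating c through the α_i gives m(x) = 2 + 11·x (degree < 2) with m(α_i) = c_i for every i, so c is indeed a codeword.


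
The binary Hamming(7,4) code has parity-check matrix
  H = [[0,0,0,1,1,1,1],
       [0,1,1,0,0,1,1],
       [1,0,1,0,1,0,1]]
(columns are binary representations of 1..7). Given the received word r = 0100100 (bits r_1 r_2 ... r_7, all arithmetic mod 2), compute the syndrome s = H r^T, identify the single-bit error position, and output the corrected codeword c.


s = (1, 1, 1)^T, error position = 7, corrected codeword c = 0100101

Compute s = H r^T mod 2 one row at a time:
  s_1 = 0 + 1 + 0 + 0 = 1 ≡ 1 (mod 2).
  s_2 = 1 + 0 + 0 + 0 = 1 ≡ 1 (mod 2).
  s_3 = 0 + 0 + 1 + 0 = 1 ≡ 1 (mod 2).
s = (1, 1, 1)^T — this equals column 7 of H (binary 111), so error is at position 7.
Correct: flip bit 7 of r = 0100100 to get c = 0100101.


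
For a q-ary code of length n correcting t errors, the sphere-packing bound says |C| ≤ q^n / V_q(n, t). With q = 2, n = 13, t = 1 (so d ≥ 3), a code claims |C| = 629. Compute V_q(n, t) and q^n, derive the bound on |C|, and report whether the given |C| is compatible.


V_q(n, t) = 14, q^n = 8192, Hamming bound = 585, |C| = 629 > bound (violated).

Step 1: Compute V_q(n, t) = Σ_{j=0}^1 C(n, j) (q−1)^j.
  j = 0: C(13,0)·(1)^0 = 1·1 = 1.
  j = 1: C(13,1)·(1)^1 = 13·1 = 13.
  V_q(n, t) = 1 + 13 = 14.
Step 2: q^n = 2^13 = 8192.
Step 3: Hamming bound ⌊q^n / V_q(n,t)⌋ = ⌊8192/14⌋ = 585.
Step 4: Compare |C| = 629 to 585: violated.
The claimed |C| lies above the Hamming bound, so no 2-ary code of length 13 with d ≥ 3 can have 629 codewords.


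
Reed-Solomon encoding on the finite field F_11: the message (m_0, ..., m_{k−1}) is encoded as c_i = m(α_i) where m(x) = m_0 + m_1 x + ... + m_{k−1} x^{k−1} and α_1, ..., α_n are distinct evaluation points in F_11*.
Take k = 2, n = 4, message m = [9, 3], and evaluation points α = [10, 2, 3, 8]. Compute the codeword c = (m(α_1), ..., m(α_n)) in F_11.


c = [6, 4, 7, 0]

Message polynomial: m(x) = 9 + 3·x (mod 11).
For each evaluation point α_i, compute m(α_i) mod 11:
  α_1 = 10: Horner steps 3 → 6, so m(10) = 6.
  α_2 = 2: Horner steps 3 → 4, so m(2) = 4.
  α_3 = 3: Horner steps 3 → 7, so m(3) = 7.
  α_4 = 8: Horner steps 3 → 0, so m(8) = 0.
Codeword c = [6, 4, 7, 0] ∈ F_11^4.


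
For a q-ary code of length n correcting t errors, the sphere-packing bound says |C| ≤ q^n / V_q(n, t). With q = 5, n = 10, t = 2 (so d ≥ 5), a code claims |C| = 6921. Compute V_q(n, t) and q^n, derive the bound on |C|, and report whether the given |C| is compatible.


V_q(n, t) = 761, q^n = 9765625, Hamming bound = 12832, |C| = 6921 ≤ bound (satisfied).

Step 1: Compute V_q(n, t) = Σ_{j=0}^2 C(n, j) (q−1)^j.
  j = 0: C(10,0)·(4)^0 = 1·1 = 1.
  j = 1: C(10,1)·(4)^1 = 10·4 = 40.
  j = 2: C(10,2)·(4)^2 = 45·16 = 720.
  V_q(n, t) = 1 + 40 + 720 = 761.
Step 2: q^n = 5^10 = 9765625.
Step 3: Hamming bound ⌊q^n / V_q(n,t)⌋ = ⌊9765625/761⌋ = 12832.
Step 4: Compare |C| = 6921 to 12832: satisfied.
The claimed |C| lies below the Hamming bound.


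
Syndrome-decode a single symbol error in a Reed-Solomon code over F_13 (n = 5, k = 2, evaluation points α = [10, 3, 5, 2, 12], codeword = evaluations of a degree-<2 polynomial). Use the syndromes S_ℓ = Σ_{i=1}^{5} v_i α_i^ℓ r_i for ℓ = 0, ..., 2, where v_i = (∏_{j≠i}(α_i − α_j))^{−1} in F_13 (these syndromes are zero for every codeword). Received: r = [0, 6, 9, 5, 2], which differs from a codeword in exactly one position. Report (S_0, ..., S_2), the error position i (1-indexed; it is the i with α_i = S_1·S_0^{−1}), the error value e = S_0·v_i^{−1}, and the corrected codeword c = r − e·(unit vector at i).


S = (7, 9, 6), error at position 3, error magnitude e = 1, c = [0, 6, 8, 5, 2].

Step 1: column multipliers v_i = (∏_{j≠i}(α_i − α_j))^{−1} mod 13.
  i = 1 (α = 10): (10−3)(10−5)(10−2)(10−12) = 7·5·8·(−2) = −560 ≡ 12, so v_1 = 12^{−1} = 12 (mod 13).
  i = 2 (α = 3): (3−10)(3−5)(3−2)(3−12) = (−7)·(−2)·1·(−9) = −126 ≡ 4, so v_2 = 4^{−1} = 10 (mod 13).
  i = 3 (α = 5): (5−10)(5−3)(5−2)(5−12) = (−5)·2·3·(−7) = 210 ≡ 2, so v_3 = 2^{−1} = 7 (mod 13).
  i = 4 (α = 2): (2−10)(2−3)(2−5)(2−12) = (−8)·(−1)·(−3)·(−10) = 240 ≡ 6, so v_4 = 6^{−1} = 11 (mod 13).
  i = 5 (α = 12): (12−10)(12−3)(12−5)(12−2) = 2·9·7·10 = 1260 ≡ 12, so v_5 = 12^{−1} = 12 (mod 13).
  v = [12, 10, 7, 11, 12].
Step 2: syndromes of r = [0, 6, 9, 5, 2] (all sums mod 13).
  S_0 = Σ v_i r_i = 12·0 + 10·6 + 7·9 + 11·5 + 12·2 = 202 ≡ 7.
  S_1 = Σ v_i α_i r_i = 12·10·0 + 10·3·6 + 7·5·9 + 11·2·5 + 12·12·2 = 893 ≡ 9.
  α_i^2 mod 13 = [9, 9, 12, 4, 1].
  S_2 = Σ v_i α_i^2 r_i = 12·9·0 + 10·9·6 + 7·12·9 + 11·4·5 + 12·1·2 = 1540 ≡ 6.
  S = (7, 9, 6) ≠ 0, so r is not a codeword (an error is present).
Step 3: locate the error. For a single error e at position i, S_ℓ = v_i·e·α_i^ℓ, so α_err = S_1/S_0.
  S_0^{−1} = 7^{−1} = 2 (mod 13), so α_err = 9·2 = 18 ≡ 5 = α_3. Error position i = 3.
  Consistency check: S_2/S_1 = 6·3 = 18 ≡ 5 = α_err ✓ (single-error assumption holds).
Step 4: error magnitude e = S_0/v_3 = S_0·∏_{j≠3}(α_3 − α_j) = 7·2 = 14 ≡ 1 (mod 13).
Step 5: correct position 3: c_3 = r_3 − e = 9 − 1 ≡ 8 (mod 13). Hence c = [0, 6, 8, 5, 2].
  Check: interpolating c through the α_i gives m(x) = 3 + 1·x (degree < 2) with m(α_i) = c_i for every i, so c is indeed a codeword.


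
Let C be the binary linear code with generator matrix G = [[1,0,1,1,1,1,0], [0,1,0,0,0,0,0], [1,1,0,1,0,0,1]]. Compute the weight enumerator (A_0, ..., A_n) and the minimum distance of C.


Weight distribution: A_0 = 1, A_1 = 1, A_3 = 1, A_4 = 2, A_5 = 2, A_6 = 1. Minimum distance d = 1.

Enumerate all 2^3 = 8 messages m ∈ F_2^3.
For each, compute codeword c = mG in F_2^7, then tally its weight.
  m = 000 → c = 0000000, weight = 0.
  m = 100 → c = 1011110, weight = 5.
  m = 010 → c = 0100000, weight = 1.
  m = 110 → c = 1111110, weight = 6.
  m = 001 → c = 1101001, weight = 4.
  m = 101 → c = 0110111, weight = 5.
  m = 011 → c = 1001001, weight = 3.
  m = 111 → c = 0010111, weight = 4.
Tally weights:
  weight 0: 1 codewords.
  weight 1: 1 codewords.
  weight 3: 1 codewords.
  weight 4: 2 codewords.
  weight 5: 2 codewords.
  weight 6: 1 codewords.
Minimum distance d = smallest w > 0 with A_w > 0 = 1.
Sanity: Σ A_w = 8 = 2^3 = 8 ✓.


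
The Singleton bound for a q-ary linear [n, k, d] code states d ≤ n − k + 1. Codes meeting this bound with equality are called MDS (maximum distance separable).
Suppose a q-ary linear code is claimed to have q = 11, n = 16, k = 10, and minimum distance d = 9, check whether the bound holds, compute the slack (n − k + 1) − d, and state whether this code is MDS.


Singleton RHS = n − k + 1 = 7, slack = -2, bound violated (no such code; not MDS).

Singleton bound: d ≤ n − k + 1.
Here n = 16, k = 10, so n − k + 1 = 7.
Given d = 9, check d ≤ 7: NO.
Slack = (n − k + 1) − d = -2.
The slack is negative: d = 9 exceeds n − k + 1 = 7 by 2, so the Singleton bound is violated and no linear [16, 10, 9]_11 code can exist. In particular it is not MDS (MDS requires d = n − k + 1 exactly).
Description: the claimed parameters are [16, 10, 9]_11; such a code would be impossible (violates the Singleton bound).


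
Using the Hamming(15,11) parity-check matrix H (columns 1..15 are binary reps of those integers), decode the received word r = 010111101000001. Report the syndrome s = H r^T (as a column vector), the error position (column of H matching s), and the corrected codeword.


s = (0, 1, 0, 0)^T, error position = 4, corrected codeword c = 010011101000001

Compute s = H r^T mod 2 one row at a time:
  s_1 = 0 + 1 + 0 + 0 + 0 + 0 + 0 + 1 = 2 ≡ 0 (mod 2).
  s_2 = 1 + 1 + 1 + 1 + 0 + 0 + 0 + 1 = 5 ≡ 1 (mod 2).
  s_3 = 1 + 0 + 1 + 1 + 0 + 0 + 0 + 1 = 4 ≡ 0 (mod 2).
  s_4 = 0 + 0 + 1 + 1 + 1 + 0 + 0 + 1 = 4 ≡ 0 (mod 2).
s = (0, 1, 0, 0)^T — this equals column 4 of H (binary 0100), so error is at position 4.
Correct: flip bit 4 of r = 010111101000001 to get c = 010011101000001.


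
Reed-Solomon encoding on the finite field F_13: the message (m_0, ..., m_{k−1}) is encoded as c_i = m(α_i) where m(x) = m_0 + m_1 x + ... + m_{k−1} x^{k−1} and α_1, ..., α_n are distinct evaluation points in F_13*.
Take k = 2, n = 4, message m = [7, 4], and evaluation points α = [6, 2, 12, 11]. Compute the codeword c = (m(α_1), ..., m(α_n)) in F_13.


c = [5, 2, 3, 12]

Message polynomial: m(x) = 7 + 4·x (mod 13).
For each evaluation point α_i, compute m(α_i) mod 13:
  α_1 = 6: Horner steps 4 → 5, so m(6) = 5.
  α_2 = 2: Horner steps 4 → 2, so m(2) = 2.
  α_3 = 12: Horner steps 4 → 3, so m(12) = 3.
  α_4 = 11: Horner steps 4 → 12, so m(11) = 12.
Codeword c = [5, 2, 3, 12] ∈ F_13^4.


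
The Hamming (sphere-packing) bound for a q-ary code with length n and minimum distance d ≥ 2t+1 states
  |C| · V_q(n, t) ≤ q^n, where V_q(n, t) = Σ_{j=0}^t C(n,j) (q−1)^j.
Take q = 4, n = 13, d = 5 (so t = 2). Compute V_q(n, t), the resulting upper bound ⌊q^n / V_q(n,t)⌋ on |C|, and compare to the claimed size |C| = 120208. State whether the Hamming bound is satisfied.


V_q(n, t) = 742, q^n = 67108864, Hamming bound = 90443, |C| = 120208 > bound (violated).

Step 1: Compute V_q(n, t) = Σ_{j=0}^2 C(n, j) (q−1)^j.
  j = 0: C(13,0)·(3)^0 = 1·1 = 1.
  j = 1: C(13,1)·(3)^1 = 13·3 = 39.
  j = 2: C(13,2)·(3)^2 = 78·9 = 702.
  V_q(n, t) = 1 + 39 + 702 = 742.
Step 2: q^n = 4^13 = 67108864.
Step 3: Hamming bound ⌊q^n / V_q(n,t)⌋ = ⌊67108864/742⌋ = 90443.
Step 4: Compare |C| = 120208 to 90443: violated.
The claimed |C| lies above the Hamming bound, so no 4-ary code of length 13 with d ≥ 5 can have 120208 codewords.


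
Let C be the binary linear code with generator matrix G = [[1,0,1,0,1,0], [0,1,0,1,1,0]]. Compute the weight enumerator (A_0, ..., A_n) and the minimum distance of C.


Weight distribution: A_0 = 1, A_3 = 2, A_4 = 1. Minimum distance d = 3.

Enumerate all 2^2 = 4 messages m ∈ F_2^2.
For each, compute codeword c = mG in F_2^6, then tally its weight.
  m = 00 → c = 000000, weight = 0.
  m = 10 → c = 101010, weight = 3.
  m = 01 → c = 010110, weight = 3.
  m = 11 → c = 111100, weight = 4.
Tally weights:
  weight 0: 1 codewords.
  weight 3: 2 codewords.
  weight 4: 1 codewords.
Minimum distance d = smallest w > 0 with A_w > 0 = 3.
Sanity: Σ A_w = 4 = 2^2 = 4 ✓.


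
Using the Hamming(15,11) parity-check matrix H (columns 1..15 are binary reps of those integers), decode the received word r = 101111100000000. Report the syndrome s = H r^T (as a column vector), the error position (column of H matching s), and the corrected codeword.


s = (0, 0, 1, 0)^T, error position = 2, corrected codeword c = 111111100000000

Compute s = H r^T mod 2 one row at a time:
  s_1 = 0 + 0 + 0 + 0 + 0 + 0 + 0 + 0 = 0 ≡ 0 (mod 2).
  s_2 = 1 + 1 + 1 + 1 + 0 + 0 + 0 + 0 = 4 ≡ 0 (mod 2).
  s_3 = 0 + 1 + 1 + 1 + 0 + 0 + 0 + 0 = 3 ≡ 1 (mod 2).
  s_4 = 1 + 1 + 1 + 1 + 0 + 0 + 0 + 0 = 4 ≡ 0 (mod 2).
s = (0, 0, 1, 0)^T — this equals column 2 of H (binary 0010), so error is at position 2.
Correct: flip bit 2 of r = 101111100000000 to get c = 111111100000000.


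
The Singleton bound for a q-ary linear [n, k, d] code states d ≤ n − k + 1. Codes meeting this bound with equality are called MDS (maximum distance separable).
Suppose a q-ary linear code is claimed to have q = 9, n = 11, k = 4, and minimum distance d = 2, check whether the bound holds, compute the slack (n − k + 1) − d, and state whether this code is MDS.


Singleton RHS = n − k + 1 = 8, slack = 6, bound satisfied, not MDS.

Singleton bound: d ≤ n − k + 1.
Here n = 11, k = 4, so n − k + 1 = 8.
Given d = 2, check d ≤ 8: YES.
Slack = (n − k + 1) − d = 6.
The code is NOT MDS (slack = 6 > 0).
Description: the claimed parameters are [11, 4, 2]_9; such a code would be non-MDS.


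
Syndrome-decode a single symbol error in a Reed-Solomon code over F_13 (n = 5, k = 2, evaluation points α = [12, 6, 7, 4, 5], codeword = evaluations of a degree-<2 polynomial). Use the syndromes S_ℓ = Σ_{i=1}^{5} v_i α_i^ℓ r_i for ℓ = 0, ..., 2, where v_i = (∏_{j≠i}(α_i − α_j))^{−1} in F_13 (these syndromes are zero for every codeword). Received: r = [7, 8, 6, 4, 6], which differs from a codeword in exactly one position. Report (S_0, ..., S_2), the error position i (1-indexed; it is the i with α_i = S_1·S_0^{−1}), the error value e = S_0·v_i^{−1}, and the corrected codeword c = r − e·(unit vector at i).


S = (1, 7, 10), error at position 3, error magnitude e = 9, c = [7, 8, 10, 4, 6].

Step 1: column multipliers v_i = (∏_{j≠i}(α_i − α_j))^{−1} mod 13.
  i = 1 (α = 12): (12−6)(12−7)(12−4)(12−5) = 6·5·8·7 = 1680 ≡ 3, so v_1 = 3^{−1} = 9 (mod 13).
  i = 2 (α = 6): (6−12)(6−7)(6−4)(6−5) = (−6)·(−1)·2·1 = 12 ≡ 12, so v_2 = 12^{−1} = 12 (mod 13).
  i = 3 (α = 7): (7−12)(7−6)(7−4)(7−5) = (−5)·1·3·2 = −30 ≡ 9, so v_3 = 9^{−1} = 3 (mod 13).
  i = 4 (α = 4): (4−12)(4−6)(4−7)(4−5) = (−8)·(−2)·(−3)·(−1) = 48 ≡ 9, so v_4 = 9^{−1} = 3 (mod 13).
  i = 5 (α = 5): (5−12)(5−6)(5−7)(5−4) = (−7)·(−1)·(−2)·1 = −14 ≡ 12, so v_5 = 12^{−1} = 12 (mod 13).
  v = [9, 12, 3, 3, 12].
Step 2: syndromes of r = [7, 8, 6, 4, 6] (all sums mod 13).
  S_0 = Σ v_i r_i = 9·7 + 12·8 + 3·6 + 3·4 + 12·6 = 261 ≡ 1.
  S_1 = Σ v_i α_i r_i = 9·12·7 + 12·6·8 + 3·7·6 + 3·4·4 + 12·5·6 = 1866 ≡ 7.
  α_i^2 mod 13 = [1, 10, 10, 3, 12].
  S_2 = Σ v_i α_i^2 r_i = 9·1·7 + 12·10·8 + 3·10·6 + 3·3·4 + 12·12·6 = 2103 ≡ 10.
  S = (1, 7, 10) ≠ 0, so r is not a codeword (an error is present).
Step 3: locate the error. For a single error e at position i, S_ℓ = v_i·e·α_i^ℓ, so α_err = S_1/S_0.
  S_0^{−1} = 1^{−1} = 1 (mod 13), so α_err = 7·1 = 7 ≡ 7 = α_3. Error position i = 3.
  Consistency check: S_2/S_1 = 10·2 = 20 ≡ 7 = α_err ✓ (single-error assumption holds).
Step 4: error magnitude e = S_0/v_3 = S_0·∏_{j≠3}(α_3 − α_j) = 1·9 = 9 ≡ 9 (mod 13).
Step 5: correct position 3: c_3 = r_3 − e = 6 − 9 ≡ 10 (mod 13). Hence c = [7, 8, 10, 4, 6].
  Check: interpolating c through the α_i gives m(x) = 9 + 2·x (degree < 2) with m(α_i) = c_i for every i, so c is indeed a codeword.


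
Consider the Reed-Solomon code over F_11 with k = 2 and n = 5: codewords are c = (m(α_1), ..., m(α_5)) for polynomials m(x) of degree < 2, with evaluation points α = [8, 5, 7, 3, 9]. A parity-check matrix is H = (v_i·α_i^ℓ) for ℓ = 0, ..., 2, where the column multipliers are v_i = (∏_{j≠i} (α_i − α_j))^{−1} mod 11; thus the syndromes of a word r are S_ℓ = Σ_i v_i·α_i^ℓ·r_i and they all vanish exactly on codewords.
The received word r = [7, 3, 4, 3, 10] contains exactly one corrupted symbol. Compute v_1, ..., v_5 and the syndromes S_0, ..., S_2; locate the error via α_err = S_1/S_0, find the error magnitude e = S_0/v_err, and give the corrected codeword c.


S = (7, 2, 10), error at position 2, error magnitude e = 5, c = [7, 9, 4, 3, 10].

Step 1: column multipliers v_i = (∏_{j≠i}(α_i − α_j))^{−1} mod 11.
  i = 1 (α = 8): (8−5)(8−7)(8−3)(8−9) = 3·1·5·(−1) = −15 ≡ 7, so v_1 = 7^{−1} = 8 (mod 11).
  i = 2 (α = 5): (5−8)(5−7)(5−3)(5−9) = (−3)·(−2)·2·(−4) = −48 ≡ 7, so v_2 = 7^{−1} = 8 (mod 11).
  i = 3 (α = 7): (7−8)(7−5)(7−3)(7−9) = (−1)·2·4·(−2) = 16 ≡ 5, so v_3 = 5^{−1} = 9 (mod 11).
  i = 4 (α = 3): (3−8)(3−5)(3−7)(3−9) = (−5)·(−2)·(−4)·(−6) = 240 ≡ 9, so v_4 = 9^{−1} = 5 (mod 11).
  i = 5 (α = 9): (9−8)(9−5)(9−7)(9−3) = 1·4·2·6 = 48 ≡ 4, so v_5 = 4^{−1} = 3 (mod 11).
  v = [8, 8, 9, 5, 3].
Step 2: syndromes of r = [7, 3, 4, 3, 10] (all sums mod 11).
  S_0 = Σ v_i r_i = 8·7 + 8·3 + 9·4 + 5·3 + 3·10 = 161 ≡ 7.
  S_1 = Σ v_i α_i r_i = 8·8·7 + 8·5·3 + 9·7·4 + 5·3·3 + 3·9·10 = 1135 ≡ 2.
  α_i^2 mod 11 = [9, 3, 5, 9, 4].
  S_2 = Σ v_i α_i^2 r_i = 8·9·7 + 8·3·3 + 9·5·4 + 5·9·3 + 3·4·10 = 1011 ≡ 10.
  S = (7, 2, 10) ≠ 0, so r is not a codeword (an error is present).
Step 3: locate the error. For a single error e at position i, S_ℓ = v_i·e·α_i^ℓ, so α_err = S_1/S_0.
  S_0^{−1} = 7^{−1} = 8 (mod 11), so α_err = 2·8 = 16 ≡ 5 = α_2. Error position i = 2.
  Consistency check: S_2/S_1 = 10·6 = 60 ≡ 5 = α_err ✓ (single-error assumption holds).
Step 4: error magnitude e = S_0/v_2 = S_0·∏_{j≠2}(α_2 − α_j) = 7·7 = 49 ≡ 5 (mod 11).
Step 5: correct position 2: c_2 = r_2 − e = 3 − 5 ≡ 9 (mod 11). Hence c = [7, 9, 4, 3, 10].
  Check: interpolating c through the α_i gives m(x) = 5 + 3·x (degree < 2) with m(α_i) = c_i for every i, so c is indeed a codeword.


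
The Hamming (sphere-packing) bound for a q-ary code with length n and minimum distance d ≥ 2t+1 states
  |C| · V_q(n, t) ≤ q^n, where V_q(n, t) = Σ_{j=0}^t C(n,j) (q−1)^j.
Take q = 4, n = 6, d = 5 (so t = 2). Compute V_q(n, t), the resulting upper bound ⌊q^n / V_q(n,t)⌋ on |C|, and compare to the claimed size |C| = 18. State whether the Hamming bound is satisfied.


V_q(n, t) = 154, q^n = 4096, Hamming bound = 26, |C| = 18 ≤ bound (satisfied).

Step 1: Compute V_q(n, t) = Σ_{j=0}^2 C(n, j) (q−1)^j.
  j = 0: C(6,0)·(3)^0 = 1·1 = 1.
  j = 1: C(6,1)·(3)^1 = 6·3 = 18.
  j = 2: C(6,2)·(3)^2 = 15·9 = 135.
  V_q(n, t) = 1 + 18 + 135 = 154.
Step 2: q^n = 4^6 = 4096.
Step 3: Hamming bound ⌊q^n / V_q(n,t)⌋ = ⌊4096/154⌋ = 26.
Step 4: Compare |C| = 18 to 26: satisfied.
The claimed |C| lies below the Hamming bound.


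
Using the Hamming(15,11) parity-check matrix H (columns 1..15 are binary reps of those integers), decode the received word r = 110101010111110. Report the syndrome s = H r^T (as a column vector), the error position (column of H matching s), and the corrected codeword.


s = (0, 1, 1, 1)^T, error position = 7, corrected codeword c = 110101110111110

Compute s = H r^T mod 2 one row at a time:
  s_1 = 1 + 0 + 1 + 1 + 1 + 1 + 1 + 0 = 6 ≡ 0 (mod 2).
  s_2 = 1 + 0 + 1 + 0 + 1 + 1 + 1 + 0 = 5 ≡ 1 (mod 2).
  s_3 = 1 + 0 + 1 + 0 + 1 + 1 + 1 + 0 = 5 ≡ 1 (mod 2).
  s_4 = 1 + 0 + 0 + 0 + 0 + 1 + 1 + 0 = 3 ≡ 1 (mod 2).
s = (0, 1, 1, 1)^T — this equals column 7 of H (binary 0111), so error is at position 7.
Correct: flip bit 7 of r = 110101010111110 to get c = 110101110111110.


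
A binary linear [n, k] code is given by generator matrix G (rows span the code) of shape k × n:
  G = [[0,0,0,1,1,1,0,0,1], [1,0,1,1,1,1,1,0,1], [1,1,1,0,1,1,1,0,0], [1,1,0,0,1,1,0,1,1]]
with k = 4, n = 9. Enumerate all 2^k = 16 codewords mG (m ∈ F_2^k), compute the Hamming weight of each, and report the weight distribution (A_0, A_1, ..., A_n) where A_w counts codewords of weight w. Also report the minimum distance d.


Weight distribution: A_0 = 1, A_3 = 4, A_4 = 3, A_5 = 2, A_6 = 4, A_7 = 2. Minimum distance d = 3.

Enumerate all 2^4 = 16 messages m ∈ F_2^4.
For each, compute codeword c = mG in F_2^9, then tally its weight.
  m = 0000 → c = 000000000, weight = 0.
  m = 1000 → c = 000111001, weight = 4.
  m = 0100 → c = 101111101, weight = 7.
  m = 1100 → c = 101000100, weight = 3.
  m = 0010 → c = 111011100, weight = 6.
  m = 1010 → c = 111100101, weight = 6.
  m = 0110 → c = 010100001, weight = 3.
  m = 1110 → c = 010011000, weight = 3.
  m = 0001 → c = 110011011, weight = 6.
  m = 1001 → c = 110100010, weight = 4.
  m = 0101 → c = 011100110, weight = 5.
  m = 1101 → c = 011011111, weight = 7.
  m = 0011 → c = 001000111, weight = 4.
  m = 1011 → c = 001111110, weight = 6.
  m = 0111 → c = 100111010, weight = 5.
  m = 1111 → c = 100000011, weight = 3.
Tally weights:
  weight 0: 1 codewords.
  weight 3: 4 codewords.
  weight 4: 3 codewords.
  weight 5: 2 codewords.
  weight 6: 4 codewords.
  weight 7: 2 codewords.
Minimum distance d = smallest w > 0 with A_w > 0 = 3.
Sanity: Σ A_w = 16 = 2^4 = 16 ✓.


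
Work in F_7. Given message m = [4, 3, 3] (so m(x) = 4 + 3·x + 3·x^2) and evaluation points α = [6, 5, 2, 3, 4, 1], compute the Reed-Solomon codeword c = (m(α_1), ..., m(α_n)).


c = [4, 3, 1, 5, 1, 3]

Message polynomial: m(x) = 4 + 3·x + 3·x^2 (mod 7).
For each evaluation point α_i, compute m(α_i) mod 7:
  α_1 = 6: Horner steps 3 → 0 → 4, so m(6) = 4.
  α_2 = 5: Horner steps 3 → 4 → 3, so m(5) = 3.
  α_3 = 2: Horner steps 3 → 2 → 1, so m(2) = 1.
  α_4 = 3: Horner steps 3 → 5 → 5, so m(3) = 5.
  α_5 = 4: Horner steps 3 → 1 → 1, so m(4) = 1.
  α_6 = 1: Horner steps 3 → 6 → 3, so m(1) = 3.
Codeword c = [4, 3, 1, 5, 1, 3] ∈ F_7^6.


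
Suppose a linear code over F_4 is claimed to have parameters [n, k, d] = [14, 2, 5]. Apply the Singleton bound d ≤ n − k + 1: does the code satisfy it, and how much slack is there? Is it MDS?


Singleton RHS = n − k + 1 = 13, slack = 8, bound satisfied, not MDS.

Singleton bound: d ≤ n − k + 1.
Here n = 14, k = 2, so n − k + 1 = 13.
Given d = 5, check d ≤ 13: YES.
Slack = (n − k + 1) − d = 8.
The code is NOT MDS (slack = 8 > 0).
Description: the claimed parameters are [14, 2, 5]_4; such a code would be non-MDS.


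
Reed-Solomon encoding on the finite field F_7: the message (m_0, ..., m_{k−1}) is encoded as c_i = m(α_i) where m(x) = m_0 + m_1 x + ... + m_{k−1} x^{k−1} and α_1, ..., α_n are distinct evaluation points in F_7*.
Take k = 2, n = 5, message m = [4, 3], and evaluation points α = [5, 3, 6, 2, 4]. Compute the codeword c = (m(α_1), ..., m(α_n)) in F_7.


c = [5, 6, 1, 3, 2]

Message polynomial: m(x) = 4 + 3·x (mod 7).
For each evaluation point α_i, compute m(α_i) mod 7:
  α_1 = 5: Horner steps 3 → 5, so m(5) = 5.
  α_2 = 3: Horner steps 3 → 6, so m(3) = 6.
  α_3 = 6: Horner steps 3 → 1, so m(6) = 1.
  α_4 = 2: Horner steps 3 → 3, so m(2) = 3.
  α_5 = 4: Horner steps 3 → 2, so m(4) = 2.
Codeword c = [5, 6, 1, 3, 2] ∈ F_7^5.


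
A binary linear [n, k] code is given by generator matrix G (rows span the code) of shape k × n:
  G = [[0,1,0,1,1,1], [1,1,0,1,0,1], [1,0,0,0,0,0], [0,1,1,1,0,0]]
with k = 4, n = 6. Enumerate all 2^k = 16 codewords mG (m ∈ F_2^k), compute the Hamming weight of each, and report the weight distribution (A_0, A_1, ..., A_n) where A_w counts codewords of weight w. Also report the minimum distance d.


Weight distribution: A_0 = 1, A_1 = 2, A_2 = 2, A_3 = 4, A_4 = 5, A_5 = 2. Minimum distance d = 1.

Enumerate all 2^4 = 16 messages m ∈ F_2^4.
For each, compute codeword c = mG in F_2^6, then tally its weight.
  m = 0000 → c = 000000, weight = 0.
  m = 1000 → c = 010111, weight = 4.
  m = 0100 → c = 110101, weight = 4.
  m = 1100 → c = 100010, weight = 2.
  m = 0010 → c = 100000, weight = 1.
  m = 1010 → c = 110111, weight = 5.
  m = 0110 → c = 010101, weight = 3.
  m = 1110 → c = 000010, weight = 1.
  m = 0001 → c = 011100, weight = 3.
  m = 1001 → c = 001011, weight = 3.
  m = 0101 → c = 101001, weight = 3.
  m = 1101 → c = 111110, weight = 5.
  m = 0011 → c = 111100, weight = 4.
  m = 1011 → c = 101011, weight = 4.
  m = 0111 → c = 001001, weight = 2.
  m = 1111 → c = 011110, weight = 4.
Tally weights:
  weight 0: 1 codewords.
  weight 1: 2 codewords.
  weight 2: 2 codewords.
  weight 3: 4 codewords.
  weight 4: 5 codewords.
  weight 5: 2 codewords.
Minimum distance d = smallest w > 0 with A_w > 0 = 1.
Sanity: Σ A_w = 16 = 2^4 = 16 ✓.


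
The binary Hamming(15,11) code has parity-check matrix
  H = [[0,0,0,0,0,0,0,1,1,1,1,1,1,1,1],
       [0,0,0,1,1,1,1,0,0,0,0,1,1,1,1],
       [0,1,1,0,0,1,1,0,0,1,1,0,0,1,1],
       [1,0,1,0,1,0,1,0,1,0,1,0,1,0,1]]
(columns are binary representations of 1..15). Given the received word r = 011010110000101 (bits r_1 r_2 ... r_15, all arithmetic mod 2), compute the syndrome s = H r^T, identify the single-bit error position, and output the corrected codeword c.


s = (1, 0, 0, 1)^T, error position = 9, corrected codeword c = 011010111000101

Compute s = H r^T mod 2 one row at a time:
  s_1 = 1 + 0 + 0 + 0 + 0 + 1 + 0 + 1 = 3 ≡ 1 (mod 2).
  s_2 = 0 + 1 + 0 + 1 + 0 + 1 + 0 + 1 = 4 ≡ 0 (mod 2).
  s_3 = 1 + 1 + 0 + 1 + 0 + 0 + 0 + 1 = 4 ≡ 0 (mod 2).
  s_4 = 0 + 1 + 1 + 1 + 0 + 0 + 1 + 1 = 5 ≡ 1 (mod 2).
s = (1, 0, 0, 1)^T — this equals column 9 of H (binary 1001), so error is at position 9.
Correct: flip bit 9 of r = 011010110000101 to get c = 011010111000101.


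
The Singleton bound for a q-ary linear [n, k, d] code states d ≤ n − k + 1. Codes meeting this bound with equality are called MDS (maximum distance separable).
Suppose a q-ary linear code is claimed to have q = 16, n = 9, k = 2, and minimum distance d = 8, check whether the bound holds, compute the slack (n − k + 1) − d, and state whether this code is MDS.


Singleton RHS = n − k + 1 = 8, slack = 0, bound satisfied, MDS.

Singleton bound: d ≤ n − k + 1.
Here n = 9, k = 2, so n − k + 1 = 8.
Given d = 8, check d ≤ 8: YES.
Slack = (n − k + 1) − d = 0.
The code is MDS (slack = 0).
Description: the claimed parameters are [9, 2, 8]_16; such a code would be MDS (meets Singleton bound).


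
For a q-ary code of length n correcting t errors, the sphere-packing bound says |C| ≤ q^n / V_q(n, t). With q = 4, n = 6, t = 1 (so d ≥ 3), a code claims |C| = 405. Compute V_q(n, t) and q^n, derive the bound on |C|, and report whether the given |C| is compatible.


V_q(n, t) = 19, q^n = 4096, Hamming bound = 215, |C| = 405 > bound (violated).

Step 1: Compute V_q(n, t) = Σ_{j=0}^1 C(n, j) (q−1)^j.
  j = 0: C(6,0)·(3)^0 = 1·1 = 1.
  j = 1: C(6,1)·(3)^1 = 6·3 = 18.
  V_q(n, t) = 1 + 18 = 19.
Step 2: q^n = 4^6 = 4096.
Step 3: Hamming bound ⌊q^n / V_q(n,t)⌋ = ⌊4096/19⌋ = 215.
Step 4: Compare |C| = 405 to 215: violated.
The claimed |C| lies above the Hamming bound, so no 4-ary code of length 6 with d ≥ 3 can have 405 codewords.


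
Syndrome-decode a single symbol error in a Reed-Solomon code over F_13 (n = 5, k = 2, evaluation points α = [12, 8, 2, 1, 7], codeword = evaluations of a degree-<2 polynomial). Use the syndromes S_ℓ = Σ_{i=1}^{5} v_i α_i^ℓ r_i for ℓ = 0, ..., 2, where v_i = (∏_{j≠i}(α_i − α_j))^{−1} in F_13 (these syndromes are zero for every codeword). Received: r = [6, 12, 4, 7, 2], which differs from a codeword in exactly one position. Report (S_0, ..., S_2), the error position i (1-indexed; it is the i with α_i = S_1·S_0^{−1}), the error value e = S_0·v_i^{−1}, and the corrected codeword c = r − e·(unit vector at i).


S = (2, 11, 2), error at position 1, error magnitude e = 6, c = [0, 12, 4, 7, 2].

Step 1: column multipliers v_i = (∏_{j≠i}(α_i − α_j))^{−1} mod 13.
  i = 1 (α = 12): (12−8)(12−2)(12−1)(12−7) = 4·10·11·5 = 2200 ≡ 3, so v_1 = 3^{−1} = 9 (mod 13).
  i = 2 (α = 8): (8−12)(8−2)(8−1)(8−7) = (−4)·6·7·1 = −168 ≡ 1, so v_2 = 1^{−1} = 1 (mod 13).
  i = 3 (α = 2): (2−12)(2−8)(2−1)(2−7) = (−10)·(−6)·1·(−5) = −300 ≡ 12, so v_3 = 12^{−1} = 12 (mod 13).
  i = 4 (α = 1): (1−12)(1−8)(1−2)(1−7) = (−11)·(−7)·(−1)·(−6) = 462 ≡ 7, so v_4 = 7^{−1} = 2 (mod 13).
  i = 5 (α = 7): (7−12)(7−8)(7−2)(7−1) = (−5)·(−1)·5·6 = 150 ≡ 7, so v_5 = 7^{−1} = 2 (mod 13).
  v = [9, 1, 12, 2, 2].
Step 2: syndromes of r = [6, 12, 4, 7, 2] (all sums mod 13).
  S_0 = Σ v_i r_i = 9·6 + 1·12 + 12·4 + 2·7 + 2·2 = 132 ≡ 2.
  S_1 = Σ v_i α_i r_i = 9·12·6 + 1·8·12 + 12·2·4 + 2·1·7 + 2·7·2 = 882 ≡ 11.
  α_i^2 mod 13 = [1, 12, 4, 1, 10].
  S_2 = Σ v_i α_i^2 r_i = 9·1·6 + 1·12·12 + 12·4·4 + 2·1·7 + 2·10·2 = 444 ≡ 2.
  S = (2, 11, 2) ≠ 0, so r is not a codeword (an error is present).
Step 3: locate the error. For a single error e at position i, S_ℓ = v_i·e·α_i^ℓ, so α_err = S_1/S_0.
  S_0^{−1} = 2^{−1} = 7 (mod 13), so α_err = 11·7 = 77 ≡ 12 = α_1. Error position i = 1.
  Consistency check: S_2/S_1 = 2·6 = 12 ≡ 12 = α_err ✓ (single-error assumption holds).
Step 4: error magnitude e = S_0/v_1 = S_0·∏_{j≠1}(α_1 − α_j) = 2·3 = 6 ≡ 6 (mod 13).
Step 5: correct position 1: c_1 = r_1 − e = 6 − 6 ≡ 0 (mod 13). Hence c = [0, 12, 4, 7, 2].
  Check: interpolating c through the α_i gives m(x) = 10 + 10·x (degree < 2) with m(α_i) = c_i for every i, so c is indeed a codeword.


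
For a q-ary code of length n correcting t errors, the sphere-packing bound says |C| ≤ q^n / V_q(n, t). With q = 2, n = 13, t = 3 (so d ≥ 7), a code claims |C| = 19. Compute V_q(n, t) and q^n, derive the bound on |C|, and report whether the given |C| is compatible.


V_q(n, t) = 378, q^n = 8192, Hamming bound = 21, |C| = 19 ≤ bound (satisfied).

Step 1: Compute V_q(n, t) = Σ_{j=0}^3 C(n, j) (q−1)^j.
  j = 0: C(13,0)·(1)^0 = 1·1 = 1.
  j = 1: C(13,1)·(1)^1 = 13·1 = 13.
  j = 2: C(13,2)·(1)^2 = 78·1 = 78.
  j = 3: C(13,3)·(1)^3 = 286·1 = 286.
  V_q(n, t) = 1 + 13 + 78 + 286 = 378.
Step 2: q^n = 2^13 = 8192.
Step 3: Hamming bound ⌊q^n / V_q(n,t)⌋ = ⌊8192/378⌋ = 21.
Step 4: Compare |C| = 19 to 21: satisfied.
The claimed |C| lies below the Hamming bound.


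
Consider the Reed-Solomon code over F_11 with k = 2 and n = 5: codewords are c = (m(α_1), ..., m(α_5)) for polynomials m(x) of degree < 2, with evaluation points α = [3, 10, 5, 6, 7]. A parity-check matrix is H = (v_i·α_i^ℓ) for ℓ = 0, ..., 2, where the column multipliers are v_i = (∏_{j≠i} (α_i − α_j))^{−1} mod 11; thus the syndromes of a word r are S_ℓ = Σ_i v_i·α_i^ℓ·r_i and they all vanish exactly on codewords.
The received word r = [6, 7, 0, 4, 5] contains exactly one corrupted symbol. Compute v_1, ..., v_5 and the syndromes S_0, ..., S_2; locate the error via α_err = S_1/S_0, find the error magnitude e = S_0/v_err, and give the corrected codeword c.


S = (7, 9, 10), error at position 4, error magnitude e = 7, c = [6, 7, 0, 8, 5].

Step 1: column multipliers v_i = (∏_{j≠i}(α_i − α_j))^{−1} mod 11.
  i = 1 (α = 3): (3−10)(3−5)(3−6)(3−7) = (−7)·(−2)·(−3)·(−4) = 168 ≡ 3, so v_1 = 3^{−1} = 4 (mod 11).
  i = 2 (α = 10): (10−3)(10−5)(10−6)(10−7) = 7·5·4·3 = 420 ≡ 2, so v_2 = 2^{−1} = 6 (mod 11).
  i = 3 (α = 5): (5−3)(5−10)(5−6)(5−7) = 2·(−5)·(−1)·(−2) = −20 ≡ 2, so v_3 = 2^{−1} = 6 (mod 11).
  i = 4 (α = 6): (6−3)(6−10)(6−5)(6−7) = 3·(−4)·1·(−1) = 12 ≡ 1, so v_4 = 1^{−1} = 1 (mod 11).
  i = 5 (α = 7): (7−3)(7−10)(7−5)(7−6) = 4·(−3)·2·1 = −24 ≡ 9, so v_5 = 9^{−1} = 5 (mod 11).
  v = [4, 6, 6, 1, 5].
Step 2: syndromes of r = [6, 7, 0, 4, 5] (all sums mod 11).
  S_0 = Σ v_i r_i = 4·6 + 6·7 + 6·0 + 1·4 + 5·5 = 95 ≡ 7.
  S_1 = Σ v_i α_i r_i = 4·3·6 + 6·10·7 + 6·5·0 + 1·6·4 + 5·7·5 = 691 ≡ 9.
  α_i^2 mod 11 = [9, 1, 3, 3, 5].
  S_2 = Σ v_i α_i^2 r_i = 4·9·6 + 6·1·7 + 6·3·0 + 1·3·4 + 5·5·5 = 395 ≡ 10.
  S = (7, 9, 10) ≠ 0, so r is not a codeword (an error is present).
Step 3: locate the error. For a single error e at position i, S_ℓ = v_i·e·α_i^ℓ, so α_err = S_1/S_0.
  S_0^{−1} = 7^{−1} = 8 (mod 11), so α_err = 9·8 = 72 ≡ 6 = α_4. Error position i = 4.
  Consistency check: S_2/S_1 = 10·5 = 50 ≡ 6 = α_err ✓ (single-error assumption holds).
Step 4: error magnitude e = S_0/v_4 = S_0·∏_{j≠4}(α_4 − α_j) = 7·1 = 7 ≡ 7 (mod 11).
Step 5: correct position 4: c_4 = r_4 − e = 4 − 7 ≡ 8 (mod 11). Hence c = [6, 7, 0, 8, 5].
  Check: interpolating c through the α_i gives m(x) = 4 + 8·x (degree < 2) with m(α_i) = c_i for every i, so c is indeed a codeword.


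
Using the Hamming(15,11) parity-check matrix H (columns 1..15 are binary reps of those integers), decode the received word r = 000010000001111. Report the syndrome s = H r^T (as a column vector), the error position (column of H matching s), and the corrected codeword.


s = (0, 1, 0, 1)^T, error position = 5, corrected codeword c = 000000000001111

Compute s = H r^T mod 2 one row at a time:
  s_1 = 0 + 0 + 0 + 0 + 1 + 1 + 1 + 1 = 4 ≡ 0 (mod 2).
  s_2 = 0 + 1 + 0 + 0 + 1 + 1 + 1 + 1 = 5 ≡ 1 (mod 2).
  s_3 = 0 + 0 + 0 + 0 + 0 + 0 + 1 + 1 = 2 ≡ 0 (mod 2).
  s_4 = 0 + 0 + 1 + 0 + 0 + 0 + 1 + 1 = 3 ≡ 1 (mod 2).
s = (0, 1, 0, 1)^T — this equals column 5 of H (binary 0101), so error is at position 5.
Correct: flip bit 5 of r = 000010000001111 to get c = 000000000001111.
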